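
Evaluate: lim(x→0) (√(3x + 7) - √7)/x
This is a standard limit.

Factor or rationalize the expression:
  lim(x→0) (√(3x + 7) - √7)/x = 3·sqrt(7)/14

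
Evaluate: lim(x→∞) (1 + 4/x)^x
This is an exponential indeterminate form.

For exponential indeterminate forms, take the natural log:
  Let L = lim(x→∞) (1 + 4/x)^x
  Then ln(L) = lim(x→∞) [exponent × ln(base)]
  Evaluate using L'Hôpital or standard limits, then exponentiate.
  L = e^(4)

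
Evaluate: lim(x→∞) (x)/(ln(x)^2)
This is an ∞/∞ indeterminate form.

Apply L'Hôpital's rule: differentiate numerator and denominator separately.
  f(x) = x   ⇒   f'(x) = 1
  g(x) = ln(x)^2   ⇒   g'(x) = 2·ln(x)/x
  lim(x→∞) f'(x)/g'(x) = lim(x→∞) (1)/(2·ln(x)/x)
  = ∞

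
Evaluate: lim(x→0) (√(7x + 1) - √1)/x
This is a standard limit.

Factor or rationalize the expression:
  lim(x→0) (√(7x + 1) - √1)/x = 7/2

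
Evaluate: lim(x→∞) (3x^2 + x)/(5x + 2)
This is an ∞/∞ indeterminate form.

Apply L'Hôpital's rule: differentiate numerator and denominator separately.
  f(x) = 3·x^2 + x   ⇒   f'(x) = 6·x + 1
  g(x) = 5·x + 2   ⇒   g'(x) = 5
  lim(x→∞) f'(x)/g'(x) = lim(x→∞) (6·x + 1)/(5)
  = ∞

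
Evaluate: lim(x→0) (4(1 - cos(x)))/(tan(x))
This is a 0/0 indeterminate form.

Apply L'Hôpital's rule: differentiate numerator and denominator separately.
  f(x) = 4 - 4·cos(x)   ⇒   f'(x) = 4·sin(x)
  g(x) = tan(x)   ⇒   g'(x) = tan(x)^2 + 1
  lim(x→0) f'(x)/g'(x) = lim(x→0) (4·sin(x))/(tan(x)^2 + 1)
  = 0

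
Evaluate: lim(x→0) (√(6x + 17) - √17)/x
This is a standard limit.

Factor or rationalize the expression:
  lim(x→0) (√(6x + 17) - √17)/x = 3·sqrt(17)/17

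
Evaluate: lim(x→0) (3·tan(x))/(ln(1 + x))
This is a 0/0 indeterminate form.

Apply L'Hôpital's rule: differentiate numerator and denominator separately.
  f(x) = 3·tan(x)   ⇒   f'(x) = 3·tan(x)^2 + 3
  g(x) = ln(x + 1)   ⇒   g'(x) = 1/(x + 1)
  lim(x→0) f'(x)/g'(x) = lim(x→0) (3·tan(x)^2 + 3)/(1/(x + 1))
  = 3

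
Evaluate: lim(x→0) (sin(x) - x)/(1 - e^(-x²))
This is a 0/0 indeterminate form.

Apply L'Hôpital's rule: differentiate numerator and denominator separately.
  f(x) = -x + sin(x)   ⇒   f'(x) = cos(x) - 1
  g(x) = 1 - e^(-x^2)   ⇒   g'(x) = 2·x·e^(-x^2)
  lim(x→0) f'(x)/g'(x) = lim(x→0) (cos(x) - 1)/(2·x·e^(-x^2))
  = 0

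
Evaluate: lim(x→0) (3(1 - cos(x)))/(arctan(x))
This is a 0/0 indeterminate form.

Apply L'Hôpital's rule: differentiate numerator and denominator separately.
  f(x) = 3 - 3·cos(x)   ⇒   f'(x) = 3·sin(x)
  g(x) = atan(x)   ⇒   g'(x) = 1/(x^2 + 1)
  lim(x→0) f'(x)/g'(x) = lim(x→0) (3·sin(x))/(1/(x^2 + 1))
  = 0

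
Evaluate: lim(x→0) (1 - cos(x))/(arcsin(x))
This is a 0/0 indeterminate form.

Apply L'Hôpital's rule: differentiate numerator and denominator separately.
  f(x) = 1 - cos(x)   ⇒   f'(x) = sin(x)
  g(x) = asin(x)   ⇒   g'(x) = 1/sqrt(1 - x^2)
  lim(x→0) f'(x)/g'(x) = lim(x→0) (sin(x))/(1/sqrt(1 - x^2))
  = 0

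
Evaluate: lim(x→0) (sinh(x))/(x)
This is a 0/0 indeterminate form.

Apply L'Hôpital's rule: differentiate numerator and denominator separately.
  f(x) = sinh(x)   ⇒   f'(x) = cosh(x)
  g(x) = x   ⇒   g'(x) = 1
  lim(x→0) f'(x)/g'(x) = lim(x→0) (cosh(x))/(1)
  = 1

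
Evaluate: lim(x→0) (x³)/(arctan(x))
This is a 0/0 indeterminate form.

Apply L'Hôpital's rule: differentiate numerator and denominator separately.
  f(x) = x^3   ⇒   f'(x) = 3·x^2
  g(x) = atan(x)   ⇒   g'(x) = 1/(x^2 + 1)
  lim(x→0) f'(x)/g'(x) = lim(x→0) (3·x^2)/(1/(x^2 + 1))
  = 0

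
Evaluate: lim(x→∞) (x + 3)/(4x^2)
This is an ∞/∞ indeterminate form.

Apply L'Hôpital's rule: differentiate numerator and denominator separately.
  f(x) = x + 3   ⇒   f'(x) = 1
  g(x) = 4·x^2   ⇒   g'(x) = 8·x
  lim(x→∞) f'(x)/g'(x) = lim(x→∞) (1)/(8·x)
  = 0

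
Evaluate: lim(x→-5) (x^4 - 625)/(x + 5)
This is a standard limit.

Factor or rationalize the expression:
  lim(x→-5) (x^4 - 625)/(x + 5) = -500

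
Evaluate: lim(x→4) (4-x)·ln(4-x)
This is a 0·∞ indeterminate form.

Rewrite 0·∞ as a quotient (0/0 or ∞/∞ form), then apply L'Hôpital's rule:
  lim(x→4) (4-x)·ln(4-x) = 0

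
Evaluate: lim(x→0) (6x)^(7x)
This is an exponential indeterminate form.

For exponential indeterminate forms, take the natural log:
  Let L = lim(x→0) (6x)^(7x)
  Then ln(L) = lim(x→0) [exponent × ln(base)]
  Evaluate using L'Hôpital or standard limits, then exponentiate.
  L = 1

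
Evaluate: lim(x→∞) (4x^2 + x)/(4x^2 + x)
This is an ∞/∞ indeterminate form.

Apply L'Hôpital's rule: differentiate numerator and denominator separately.
  f(x) = 4·x^2 + x   ⇒   f'(x) = 8·x + 1
  g(x) = 4·x^2 + x   ⇒   g'(x) = 8·x + 1
  lim(x→∞) f'(x)/g'(x) = lim(x→∞) (8·x + 1)/(8·x + 1)
  = 1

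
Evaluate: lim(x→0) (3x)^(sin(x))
This is an exponential indeterminate form.

For exponential indeterminate forms, take the natural log:
  Let L = lim(x→0) (3x)^(sin(x))
  Then ln(L) = lim(x→0) [exponent × ln(base)]
  Evaluate using L'Hôpital or standard limits, then exponentiate.
  L = 1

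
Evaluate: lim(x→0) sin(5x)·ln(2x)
This is a 0·∞ indeterminate form.

Rewrite 0·∞ as a quotient (0/0 or ∞/∞ form), then apply L'Hôpital's rule:
  lim(x→0) sin(5x)·ln(2x) = 0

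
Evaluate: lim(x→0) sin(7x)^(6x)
This is an exponential indeterminate form.

For exponential indeterminate forms, take the natural log:
  Let L = lim(x→0) sin(7x)^(6x)
  Then ln(L) = lim(x→0) [exponent × ln(base)]
  Evaluate using L'Hôpital or standard limits, then exponentiate.
  L = 1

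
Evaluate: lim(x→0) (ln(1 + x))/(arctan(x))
This is a 0/0 indeterminate form.

Apply L'Hôpital's rule: differentiate numerator and denominator separately.
  f(x) = ln(x + 1)   ⇒   f'(x) = 1/(x + 1)
  g(x) = atan(x)   ⇒   g'(x) = 1/(x^2 + 1)
  lim(x→0) f'(x)/g'(x) = lim(x→0) (1/(x + 1))/(1/(x^2 + 1))
  = 1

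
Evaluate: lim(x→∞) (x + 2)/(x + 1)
This is an ∞/∞ indeterminate form.

Apply L'Hôpital's rule: differentiate numerator and denominator separately.
  f(x) = x + 2   ⇒   f'(x) = 1
  g(x) = x + 1   ⇒   g'(x) = 1
  lim(x→∞) f'(x)/g'(x) = lim(x→∞) (1)/(1)
  = 1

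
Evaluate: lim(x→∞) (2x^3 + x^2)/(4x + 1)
This is an ∞/∞ indeterminate form.

Apply L'Hôpital's rule: differentiate numerator and denominator separately.
  f(x) = 2·x^3 + x^2   ⇒   f'(x) = 6·x^2 + 2·x
  g(x) = 4·x + 1   ⇒   g'(x) = 4
  lim(x→∞) f'(x)/g'(x) = lim(x→∞) (6·x^2 + 2·x)/(4)
  = ∞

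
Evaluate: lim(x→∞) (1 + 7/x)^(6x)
This is an exponential indeterminate form.

For exponential indeterminate forms, take the natural log:
  Let L = lim(x→∞) (1 + 7/x)^(6x)
  Then ln(L) = lim(x→∞) [exponent × ln(base)]
  Evaluate using L'Hôpital or standard limits, then exponentiate.
  L = e^(42)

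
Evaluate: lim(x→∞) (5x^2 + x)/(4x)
This is an ∞/∞ indeterminate form.

Apply L'Hôpital's rule: differentiate numerator and denominator separately.
  f(x) = 5·x^2 + x   ⇒   f'(x) = 10·x + 1
  g(x) = 4·x   ⇒   g'(x) = 4
  lim(x→∞) f'(x)/g'(x) = lim(x→∞) (10·x + 1)/(4)
  = ∞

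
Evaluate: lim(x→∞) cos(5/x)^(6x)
This is an exponential indeterminate form.

For exponential indeterminate forms, take the natural log:
  Let L = lim(x→∞) cos(5/x)^(6x)
  Then ln(L) = lim(x→∞) [exponent × ln(base)]
  Evaluate using L'Hôpital or standard limits, then exponentiate.
  L = 1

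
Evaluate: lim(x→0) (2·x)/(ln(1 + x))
This is a 0/0 indeterminate form.

Apply L'Hôpital's rule: differentiate numerator and denominator separately.
  f(x) = 2·x   ⇒   f'(x) = 2
  g(x) = ln(x + 1)   ⇒   g'(x) = 1/(x + 1)
  lim(x→0) f'(x)/g'(x) = lim(x→0) (2)/(1/(x + 1))
  = 2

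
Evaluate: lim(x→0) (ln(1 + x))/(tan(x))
This is a 0/0 indeterminate form.

Apply L'Hôpital's rule: differentiate numerator and denominator separately.
  f(x) = ln(x + 1)   ⇒   f'(x) = 1/(x + 1)
  g(x) = tan(x)   ⇒   g'(x) = tan(x)^2 + 1
  lim(x→0) f'(x)/g'(x) = lim(x→0) (1/(x + 1))/(tan(x)^2 + 1)
  = 1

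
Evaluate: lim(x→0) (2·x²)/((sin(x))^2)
This is a 0/0 indeterminate form.

Apply L'Hôpital's rule: differentiate numerator and denominator separately.
  f(x) = 2·x^2   ⇒   f'(x) = 4·x
  g(x) = sin(x)^2   ⇒   g'(x) = 2·sin(x)·cos(x)
  lim(x→0) f'(x)/g'(x) = lim(x→0) (4·x)/(2·sin(x)·cos(x))
  = 2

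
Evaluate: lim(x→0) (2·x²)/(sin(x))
This is a 0/0 indeterminate form.

Apply L'Hôpital's rule: differentiate numerator and denominator separately.
  f(x) = 2·x^2   ⇒   f'(x) = 4·x
  g(x) = sin(x)   ⇒   g'(x) = cos(x)
  lim(x→0) f'(x)/g'(x) = lim(x→0) (4·x)/(cos(x))
  = 0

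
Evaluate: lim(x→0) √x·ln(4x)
This is a 0·∞ indeterminate form.

Rewrite 0·∞ as a quotient (0/0 or ∞/∞ form), then apply L'Hôpital's rule:
  lim(x→0) √x·ln(4x) = 0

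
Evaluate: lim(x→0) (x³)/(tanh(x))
This is a 0/0 indeterminate form.

Apply L'Hôpital's rule: differentiate numerator and denominator separately.
  f(x) = x^3   ⇒   f'(x) = 3·x^2
  g(x) = tanh(x)   ⇒   g'(x) = 1 - tanh(x)^2
  lim(x→0) f'(x)/g'(x) = lim(x→0) (3·x^2)/(1 - tanh(x)^2)
  = 0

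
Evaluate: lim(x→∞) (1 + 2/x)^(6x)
This is an exponential indeterminate form.

For exponential indeterminate forms, take the natural log:
  Let L = lim(x→∞) (1 + 2/x)^(6x)
  Then ln(L) = lim(x→∞) [exponent × ln(base)]
  Evaluate using L'Hôpital or standard limits, then exponentiate.
  L = e^(12)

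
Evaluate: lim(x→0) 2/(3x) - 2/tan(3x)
This is an ∞-∞ indeterminate form.

Combine fractions or rationalize to convert ∞-∞ to 0/0 form:
  lim(x→0) 2/(3x) - 2/tan(3x) = 0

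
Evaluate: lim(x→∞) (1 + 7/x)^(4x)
This is an exponential indeterminate form.

For exponential indeterminate forms, take the natural log:
  Let L = lim(x→∞) (1 + 7/x)^(4x)
  Then ln(L) = lim(x→∞) [exponent × ln(base)]
  Evaluate using L'Hôpital or standard limits, then exponentiate.
  L = e^(28)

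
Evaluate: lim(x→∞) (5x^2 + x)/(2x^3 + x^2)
This is an ∞/∞ indeterminate form.

Apply L'Hôpital's rule: differentiate numerator and denominator separately.
  f(x) = 5·x^2 + x   ⇒   f'(x) = 10·x + 1
  g(x) = 2·x^3 + x^2   ⇒   g'(x) = 6·x^2 + 2·x
  lim(x→∞) f'(x)/g'(x) = lim(x→∞) (10·x + 1)/(6·x^2 + 2·x)
  = 0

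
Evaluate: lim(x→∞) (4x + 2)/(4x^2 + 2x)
This is an ∞/∞ indeterminate form.

Apply L'Hôpital's rule: differentiate numerator and denominator separately.
  f(x) = 4·x + 2   ⇒   f'(x) = 4
  g(x) = 4·x^2 + 2·x   ⇒   g'(x) = 8·x + 2
  lim(x→∞) f'(x)/g'(x) = lim(x→∞) (4)/(8·x + 2)
  = 0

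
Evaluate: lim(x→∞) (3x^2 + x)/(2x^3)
This is an ∞/∞ indeterminate form.

Apply L'Hôpital's rule: differentiate numerator and denominator separately.
  f(x) = 3·x^2 + x   ⇒   f'(x) = 6·x + 1
  g(x) = 2·x^3   ⇒   g'(x) = 6·x^2
  lim(x→∞) f'(x)/g'(x) = lim(x→∞) (6·x + 1)/(6·x^2)
  = 0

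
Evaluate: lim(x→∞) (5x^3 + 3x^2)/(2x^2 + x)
This is an ∞/∞ indeterminate form.

Apply L'Hôpital's rule: differentiate numerator and denominator separately.
  f(x) = 5·x^3 + 3·x^2   ⇒   f'(x) = 15·x^2 + 6·x
  g(x) = 2·x^2 + x   ⇒   g'(x) = 4·x + 1
  lim(x→∞) f'(x)/g'(x) = lim(x→∞) (15·x^2 + 6·x)/(4·x + 1)
  = ∞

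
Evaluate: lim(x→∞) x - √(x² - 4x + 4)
This is an ∞-∞ indeterminate form.

Combine fractions or rationalize to convert ∞-∞ to 0/0 form:
  lim(x→∞) x - √(x² - 4x + 4) = 2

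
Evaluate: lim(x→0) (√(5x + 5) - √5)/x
This is a standard limit.

Factor or rationalize the expression:
  lim(x→0) (√(5x + 5) - √5)/x = sqrt(5)/2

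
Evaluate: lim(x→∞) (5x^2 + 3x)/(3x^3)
This is an ∞/∞ indeterminate form.

Apply L'Hôpital's rule: differentiate numerator and denominator separately.
  f(x) = 5·x^2 + 3·x   ⇒   f'(x) = 10·x + 3
  g(x) = 3·x^3   ⇒   g'(x) = 9·x^2
  lim(x→∞) f'(x)/g'(x) = lim(x→∞) (10·x + 3)/(9·x^2)
  = 0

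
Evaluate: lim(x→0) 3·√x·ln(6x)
This is a 0·∞ indeterminate form.

Rewrite 0·∞ as a quotient (0/0 or ∞/∞ form), then apply L'Hôpital's rule:
  lim(x→0) 3·√x·ln(6x) = 0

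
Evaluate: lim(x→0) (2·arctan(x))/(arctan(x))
This is a 0/0 indeterminate form.

Apply L'Hôpital's rule: differentiate numerator and denominator separately.
  f(x) = 2·atan(x)   ⇒   f'(x) = 2/(x^2 + 1)
  g(x) = atan(x)   ⇒   g'(x) = 1/(x^2 + 1)
  lim(x→0) f'(x)/g'(x) = lim(x→0) (2/(x^2 + 1))/(1/(x^2 + 1))
  = 2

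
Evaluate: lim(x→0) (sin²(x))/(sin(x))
This is a 0/0 indeterminate form.

Apply L'Hôpital's rule: differentiate numerator and denominator separately.
  f(x) = sin(x)^2   ⇒   f'(x) = 2·sin(x)·cos(x)
  g(x) = sin(x)   ⇒   g'(x) = cos(x)
  lim(x→0) f'(x)/g'(x) = lim(x→0) (2·sin(x)·cos(x))/(cos(x))
  = 0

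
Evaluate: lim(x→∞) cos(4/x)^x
This is an exponential indeterminate form.

For exponential indeterminate forms, take the natural log:
  Let L = lim(x→∞) cos(4/x)^x
  Then ln(L) = lim(x→∞) [exponent × ln(base)]
  Evaluate using L'Hôpital or standard limits, then exponentiate.
  L = 1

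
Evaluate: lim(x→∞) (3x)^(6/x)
This is an exponential indeterminate form.

For exponential indeterminate forms, take the natural log:
  Let L = lim(x→∞) (3x)^(6/x)
  Then ln(L) = lim(x→∞) [exponent × ln(base)]
  Evaluate using L'Hôpital or standard limits, then exponentiate.
  L = 1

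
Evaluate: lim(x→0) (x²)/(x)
This is a 0/0 indeterminate form.

Apply L'Hôpital's rule: differentiate numerator and denominator separately.
  f(x) = x^2   ⇒   f'(x) = 2·x
  g(x) = x   ⇒   g'(x) = 1
  lim(x→0) f'(x)/g'(x) = lim(x→0) (2·x)/(1)
  = 0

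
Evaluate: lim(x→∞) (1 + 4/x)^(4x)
This is an exponential indeterminate form.

For exponential indeterminate forms, take the natural log:
  Let L = lim(x→∞) (1 + 4/x)^(4x)
  Then ln(L) = lim(x→∞) [exponent × ln(base)]
  Evaluate using L'Hôpital or standard limits, then exponentiate.
  L = e^(16)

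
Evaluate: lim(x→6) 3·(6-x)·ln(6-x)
This is a 0·∞ indeterminate form.

Rewrite 0·∞ as a quotient (0/0 or ∞/∞ form), then apply L'Hôpital's rule:
  lim(x→6) 3·(6-x)·ln(6-x) = 0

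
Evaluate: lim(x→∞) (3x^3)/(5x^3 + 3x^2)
This is an ∞/∞ indeterminate form.

Apply L'Hôpital's rule: differentiate numerator and denominator separately.
  f(x) = 3·x^3   ⇒   f'(x) = 9·x^2
  g(x) = 5·x^3 + 3·x^2   ⇒   g'(x) = 15·x^2 + 6·x
  lim(x→∞) f'(x)/g'(x) = lim(x→∞) (9·x^2)/(15·x^2 + 6·x)
  = 3/5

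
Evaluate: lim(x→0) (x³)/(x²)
This is a 0/0 indeterminate form.

Apply L'Hôpital's rule: differentiate numerator and denominator separately.
  f(x) = x^3   ⇒   f'(x) = 3·x^2
  g(x) = x^2   ⇒   g'(x) = 2·x
  lim(x→0) f'(x)/g'(x) = lim(x→0) (3·x^2)/(2·x)
  = 0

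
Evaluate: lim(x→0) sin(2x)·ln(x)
This is a 0·∞ indeterminate form.

Rewrite 0·∞ as a quotient (0/0 or ∞/∞ form), then apply L'Hôpital's rule:
  lim(x→0) sin(2x)·ln(x) = 0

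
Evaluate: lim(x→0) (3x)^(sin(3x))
This is an exponential indeterminate form.

For exponential indeterminate forms, take the natural log:
  Let L = lim(x→0) (3x)^(sin(3x))
  Then ln(L) = lim(x→0) [exponent × ln(base)]
  Evaluate using L'Hôpital or standard limits, then exponentiate.
  L = 1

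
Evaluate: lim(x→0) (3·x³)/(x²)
This is a 0/0 indeterminate form.

Apply L'Hôpital's rule: differentiate numerator and denominator separately.
  f(x) = 3·x^3   ⇒   f'(x) = 9·x^2
  g(x) = x^2   ⇒   g'(x) = 2·x
  lim(x→0) f'(x)/g'(x) = lim(x→0) (9·x^2)/(2·x)
  = 0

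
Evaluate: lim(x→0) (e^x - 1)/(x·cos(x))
This is a 0/0 indeterminate form.

Apply L'Hôpital's rule: differentiate numerator and denominator separately.
  f(x) = e^(x) - 1   ⇒   f'(x) = e^(x)
  g(x) = x·cos(x)   ⇒   g'(x) = -x·sin(x) + cos(x)
  lim(x→0) f'(x)/g'(x) = lim(x→0) (e^(x))/(-x·sin(x) + cos(x))
  = 1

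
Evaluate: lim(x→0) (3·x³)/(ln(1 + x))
This is a 0/0 indeterminate form.

Apply L'Hôpital's rule: differentiate numerator and denominator separately.
  f(x) = 3·x^3   ⇒   f'(x) = 9·x^2
  g(x) = ln(x + 1)   ⇒   g'(x) = 1/(x + 1)
  lim(x→0) f'(x)/g'(x) = lim(x→0) (9·x^2)/(1/(x + 1))
  = 0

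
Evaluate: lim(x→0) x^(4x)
This is an exponential indeterminate form.

For exponential indeterminate forms, take the natural log:
  Let L = lim(x→0) x^(4x)
  Then ln(L) = lim(x→0) [exponent × ln(base)]
  Evaluate using L'Hôpital or standard limits, then exponentiate.
  L = 1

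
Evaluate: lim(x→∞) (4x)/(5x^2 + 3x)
This is an ∞/∞ indeterminate form.

Apply L'Hôpital's rule: differentiate numerator and denominator separately.
  f(x) = 4·x   ⇒   f'(x) = 4
  g(x) = 5·x^2 + 3·x   ⇒   g'(x) = 10·x + 3
  lim(x→∞) f'(x)/g'(x) = lim(x→∞) (4)/(10·x + 3)
  = 0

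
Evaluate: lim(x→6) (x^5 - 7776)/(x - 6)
This is a standard limit.

Factor or rationalize the expression:
  lim(x→6) (x^5 - 7776)/(x - 6) = 6480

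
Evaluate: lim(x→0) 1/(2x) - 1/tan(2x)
This is an ∞-∞ indeterminate form.

Combine fractions or rationalize to convert ∞-∞ to 0/0 form:
  lim(x→0) 1/(2x) - 1/tan(2x) = 0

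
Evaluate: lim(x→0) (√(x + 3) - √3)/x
This is a standard limit.

Factor or rationalize the expression:
  lim(x→0) (√(x + 3) - √3)/x = sqrt(3)/6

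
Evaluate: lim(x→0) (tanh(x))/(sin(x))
This is a 0/0 indeterminate form.

Apply L'Hôpital's rule: differentiate numerator and denominator separately.
  f(x) = tanh(x)   ⇒   f'(x) = 1 - tanh(x)^2
  g(x) = sin(x)   ⇒   g'(x) = cos(x)
  lim(x→0) f'(x)/g'(x) = lim(x→0) (1 - tanh(x)^2)/(cos(x))
  = 1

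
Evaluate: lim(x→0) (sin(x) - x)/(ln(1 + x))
This is a 0/0 indeterminate form.

Apply L'Hôpital's rule: differentiate numerator and denominator separately.
  f(x) = -x + sin(x)   ⇒   f'(x) = cos(x) - 1
  g(x) = ln(x + 1)   ⇒   g'(x) = 1/(x + 1)
  lim(x→0) f'(x)/g'(x) = lim(x→0) (cos(x) - 1)/(1/(x + 1))
  = 0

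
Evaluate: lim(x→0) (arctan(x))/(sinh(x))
This is a 0/0 indeterminate form.

Apply L'Hôpital's rule: differentiate numerator and denominator separately.
  f(x) = atan(x)   ⇒   f'(x) = 1/(x^2 + 1)
  g(x) = sinh(x)   ⇒   g'(x) = cosh(x)
  lim(x→0) f'(x)/g'(x) = lim(x→0) (1/(x^2 + 1))/(cosh(x))
  = 1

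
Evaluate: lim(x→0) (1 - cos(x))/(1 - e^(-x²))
This is a 0/0 indeterminate form.

Apply L'Hôpital's rule: differentiate numerator and denominator separately.
  f(x) = 1 - cos(x)   ⇒   f'(x) = sin(x)
  g(x) = 1 - e^(-x^2)   ⇒   g'(x) = 2·x·e^(-x^2)
  lim(x→0) f'(x)/g'(x) = lim(x→0) (sin(x))/(2·x·e^(-x^2))
  = 1/2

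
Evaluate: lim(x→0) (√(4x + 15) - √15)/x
This is a standard limit.

Factor or rationalize the expression:
  lim(x→0) (√(4x + 15) - √15)/x = 2·sqrt(15)/15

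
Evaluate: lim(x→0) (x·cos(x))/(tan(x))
This is a 0/0 indeterminate form.

Apply L'Hôpital's rule: differentiate numerator and denominator separately.
  f(x) = x·cos(x)   ⇒   f'(x) = -x·sin(x) + cos(x)
  g(x) = tan(x)   ⇒   g'(x) = tan(x)^2 + 1
  lim(x→0) f'(x)/g'(x) = lim(x→0) (-x·sin(x) + cos(x))/(tan(x)^2 + 1)
  = 1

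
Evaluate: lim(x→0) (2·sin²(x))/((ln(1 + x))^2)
This is a 0/0 indeterminate form.

Apply L'Hôpital's rule: differentiate numerator and denominator separately.
  f(x) = 2·sin(x)^2   ⇒   f'(x) = 4·sin(x)·cos(x)
  g(x) = ln(x + 1)^2   ⇒   g'(x) = 2·ln(x + 1)/(x + 1)
  lim(x→0) f'(x)/g'(x) = lim(x→0) (4·sin(x)·cos(x))/(2·ln(x + 1)/(x + 1))
  = 2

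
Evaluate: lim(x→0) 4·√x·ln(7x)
This is a 0·∞ indeterminate form.

Rewrite 0·∞ as a quotient (0/0 or ∞/∞ form), then apply L'Hôpital's rule:
  lim(x→0) 4·√x·ln(7x) = 0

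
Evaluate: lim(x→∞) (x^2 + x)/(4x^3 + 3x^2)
This is an ∞/∞ indeterminate form.

Apply L'Hôpital's rule: differentiate numerator and denominator separately.
  f(x) = x^2 + x   ⇒   f'(x) = 2·x + 1
  g(x) = 4·x^3 + 3·x^2   ⇒   g'(x) = 12·x^2 + 6·x
  lim(x→∞) f'(x)/g'(x) = lim(x→∞) (2·x + 1)/(12·x^2 + 6·x)
  = 0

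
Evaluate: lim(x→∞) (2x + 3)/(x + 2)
This is an ∞/∞ indeterminate form.

Apply L'Hôpital's rule: differentiate numerator and denominator separately.
  f(x) = 2·x + 3   ⇒   f'(x) = 2
  g(x) = x + 2   ⇒   g'(x) = 1
  lim(x→∞) f'(x)/g'(x) = lim(x→∞) (2)/(1)
  = 2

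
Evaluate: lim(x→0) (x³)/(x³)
This is a 0/0 indeterminate form.

Apply L'Hôpital's rule: differentiate numerator and denominator separately.
  f(x) = x^3   ⇒   f'(x) = 3·x^2
  g(x) = x^3   ⇒   g'(x) = 3·x^2
  lim(x→0) f'(x)/g'(x) = lim(x→0) (3·x^2)/(3·x^2)
  = 1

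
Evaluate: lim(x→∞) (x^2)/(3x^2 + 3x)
This is an ∞/∞ indeterminate form.

Apply L'Hôpital's rule: differentiate numerator and denominator separately.
  f(x) = x^2   ⇒   f'(x) = 2·x
  g(x) = 3·x^2 + 3·x   ⇒   g'(x) = 6·x + 3
  lim(x→∞) f'(x)/g'(x) = lim(x→∞) (2·x)/(6·x + 3)
  = 1/3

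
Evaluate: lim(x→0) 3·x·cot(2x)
This is a 0·∞ indeterminate form.

Rewrite 0·∞ as a quotient (0/0 or ∞/∞ form), then apply L'Hôpital's rule:
  lim(x→0) 3·x·cot(2x) = 3/2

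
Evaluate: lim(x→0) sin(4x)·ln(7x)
This is a 0·∞ indeterminate form.

Rewrite 0·∞ as a quotient (0/0 or ∞/∞ form), then apply L'Hôpital's rule:
  lim(x→0) sin(4x)·ln(7x) = 0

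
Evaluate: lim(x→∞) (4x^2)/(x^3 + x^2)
This is an ∞/∞ indeterminate form.

Apply L'Hôpital's rule: differentiate numerator and denominator separately.
  f(x) = 4·x^2   ⇒   f'(x) = 8·x
  g(x) = x^3 + x^2   ⇒   g'(x) = 3·x^2 + 2·x
  lim(x→∞) f'(x)/g'(x) = lim(x→∞) (8·x)/(3·x^2 + 2·x)
  = 0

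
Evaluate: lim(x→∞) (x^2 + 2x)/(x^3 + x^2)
This is an ∞/∞ indeterminate form.

Apply L'Hôpital's rule: differentiate numerator and denominator separately.
  f(x) = x^2 + 2·x   ⇒   f'(x) = 2·x + 2
  g(x) = x^3 + x^2   ⇒   g'(x) = 3·x^2 + 2·x
  lim(x→∞) f'(x)/g'(x) = lim(x→∞) (2·x + 2)/(3·x^2 + 2·x)
  = 0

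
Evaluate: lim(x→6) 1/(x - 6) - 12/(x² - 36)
This is an ∞-∞ indeterminate form.

Combine fractions or rationalize to convert ∞-∞ to 0/0 form:
  lim(x→6) 1/(x - 6) - 12/(x² - 36) = 1/12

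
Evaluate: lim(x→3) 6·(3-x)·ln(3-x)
This is a 0·∞ indeterminate form.

Rewrite 0·∞ as a quotient (0/0 or ∞/∞ form), then apply L'Hôpital's rule:
  lim(x→3) 6·(3-x)·ln(3-x) = 0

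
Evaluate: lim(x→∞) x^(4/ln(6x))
This is an exponential indeterminate form.

For exponential indeterminate forms, take the natural log:
  Let L = lim(x→∞) x^(4/ln(6x))
  Then ln(L) = lim(x→∞) [exponent × ln(base)]
  Evaluate using L'Hôpital or standard limits, then exponentiate.
  L = e^(4)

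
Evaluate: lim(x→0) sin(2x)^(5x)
This is an exponential indeterminate form.

For exponential indeterminate forms, take the natural log:
  Let L = lim(x→0) sin(2x)^(5x)
  Then ln(L) = lim(x→0) [exponent × ln(base)]
  Evaluate using L'Hôpital or standard limits, then exponentiate.
  L = 1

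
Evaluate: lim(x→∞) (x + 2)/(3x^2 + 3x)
This is an ∞/∞ indeterminate form.

Apply L'Hôpital's rule: differentiate numerator and denominator separately.
  f(x) = x + 2   ⇒   f'(x) = 1
  g(x) = 3·x^2 + 3·x   ⇒   g'(x) = 6·x + 3
  lim(x→∞) f'(x)/g'(x) = lim(x→∞) (1)/(6·x + 3)
  = 0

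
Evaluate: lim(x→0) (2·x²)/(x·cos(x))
This is a 0/0 indeterminate form.

Apply L'Hôpital's rule: differentiate numerator and denominator separately.
  f(x) = 2·x^2   ⇒   f'(x) = 4·x
  g(x) = x·cos(x)   ⇒   g'(x) = -x·sin(x) + cos(x)
  lim(x→0) f'(x)/g'(x) = lim(x→0) (4·x)/(-x·sin(x) + cos(x))
  = 0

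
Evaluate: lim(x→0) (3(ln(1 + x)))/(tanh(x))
This is a 0/0 indeterminate form.

Apply L'Hôpital's rule: differentiate numerator and denominator separately.
  f(x) = 3·ln(x + 1)   ⇒   f'(x) = 3/(x + 1)
  g(x) = tanh(x)   ⇒   g'(x) = 1 - tanh(x)^2
  lim(x→0) f'(x)/g'(x) = lim(x→0) (3/(x + 1))/(1 - tanh(x)^2)
  = 3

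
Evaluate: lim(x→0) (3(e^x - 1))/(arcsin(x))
This is a 0/0 indeterminate form.

Apply L'Hôpital's rule: differentiate numerator and denominator separately.
  f(x) = 3·e^(x) - 3   ⇒   f'(x) = 3·e^(x)
  g(x) = asin(x)   ⇒   g'(x) = 1/sqrt(1 - x^2)
  lim(x→0) f'(x)/g'(x) = lim(x→0) (3·e^(x))/(1/sqrt(1 - x^2))
  = 3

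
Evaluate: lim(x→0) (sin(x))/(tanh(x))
This is a 0/0 indeterminate form.

Apply L'Hôpital's rule: differentiate numerator and denominator separately.
  f(x) = sin(x)   ⇒   f'(x) = cos(x)
  g(x) = tanh(x)   ⇒   g'(x) = 1 - tanh(x)^2
  lim(x→0) f'(x)/g'(x) = lim(x→0) (cos(x))/(1 - tanh(x)^2)
  = 1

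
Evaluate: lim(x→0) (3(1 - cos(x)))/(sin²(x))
This is a 0/0 indeterminate form.

Apply L'Hôpital's rule: differentiate numerator and denominator separately.
  f(x) = 3 - 3·cos(x)   ⇒   f'(x) = 3·sin(x)
  g(x) = sin(x)^2   ⇒   g'(x) = 2·sin(x)·cos(x)
  lim(x→0) f'(x)/g'(x) = lim(x→0) (3·sin(x))/(2·sin(x)·cos(x))
  = 3/2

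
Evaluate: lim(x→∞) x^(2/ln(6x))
This is an exponential indeterminate form.

For exponential indeterminate forms, take the natural log:
  Let L = lim(x→∞) x^(2/ln(6x))
  Then ln(L) = lim(x→∞) [exponent × ln(base)]
  Evaluate using L'Hôpital or standard limits, then exponentiate.
  L = e²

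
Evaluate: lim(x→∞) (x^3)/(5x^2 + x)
This is an ∞/∞ indeterminate form.

Apply L'Hôpital's rule: differentiate numerator and denominator separately.
  f(x) = x^3   ⇒   f'(x) = 3·x^2
  g(x) = 5·x^2 + x   ⇒   g'(x) = 10·x + 1
  lim(x→∞) f'(x)/g'(x) = lim(x→∞) (3·x^2)/(10·x + 1)
  = ∞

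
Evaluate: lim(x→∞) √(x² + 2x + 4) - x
This is an ∞-∞ indeterminate form.

Combine fractions or rationalize to convert ∞-∞ to 0/0 form:
  lim(x→∞) √(x² + 2x + 4) - x = 1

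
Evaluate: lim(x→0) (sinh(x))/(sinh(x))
This is a 0/0 indeterminate form.

Apply L'Hôpital's rule: differentiate numerator and denominator separately.
  f(x) = sinh(x)   ⇒   f'(x) = cosh(x)
  g(x) = sinh(x)   ⇒   g'(x) = cosh(x)
  lim(x→0) f'(x)/g'(x) = lim(x→0) (cosh(x))/(cosh(x))
  = 1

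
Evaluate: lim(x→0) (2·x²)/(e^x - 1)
This is a 0/0 indeterminate form.

Apply L'Hôpital's rule: differentiate numerator and denominator separately.
  f(x) = 2·x^2   ⇒   f'(x) = 4·x
  g(x) = e^(x) - 1   ⇒   g'(x) = e^(x)
  lim(x→0) f'(x)/g'(x) = lim(x→0) (4·x)/(e^(x))
  = 0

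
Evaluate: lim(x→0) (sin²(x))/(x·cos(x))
This is a 0/0 indeterminate form.

Apply L'Hôpital's rule: differentiate numerator and denominator separately.
  f(x) = sin(x)^2   ⇒   f'(x) = 2·sin(x)·cos(x)
  g(x) = x·cos(x)   ⇒   g'(x) = -x·sin(x) + cos(x)
  lim(x→0) f'(x)/g'(x) = lim(x→0) (2·sin(x)·cos(x))/(-x·sin(x) + cos(x))
  = 0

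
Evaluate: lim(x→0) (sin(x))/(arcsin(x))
This is a 0/0 indeterminate form.

Apply L'Hôpital's rule: differentiate numerator and denominator separately.
  f(x) = sin(x)   ⇒   f'(x) = cos(x)
  g(x) = asin(x)   ⇒   g'(x) = 1/sqrt(1 - x^2)
  lim(x→0) f'(x)/g'(x) = lim(x→0) (cos(x))/(1/sqrt(1 - x^2))
  = 1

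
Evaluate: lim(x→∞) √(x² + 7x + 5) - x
This is an ∞-∞ indeterminate form.

Combine fractions or rationalize to convert ∞-∞ to 0/0 form:
  lim(x→∞) √(x² + 7x + 5) - x = 7/2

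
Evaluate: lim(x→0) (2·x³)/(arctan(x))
This is a 0/0 indeterminate form.

Apply L'Hôpital's rule: differentiate numerator and denominator separately.
  f(x) = 2·x^3   ⇒   f'(x) = 6·x^2
  g(x) = atan(x)   ⇒   g'(x) = 1/(x^2 + 1)
  lim(x→0) f'(x)/g'(x) = lim(x→0) (6·x^2)/(1/(x^2 + 1))
  = 0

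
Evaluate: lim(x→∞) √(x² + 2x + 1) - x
This is an ∞-∞ indeterminate form.

Combine fractions or rationalize to convert ∞-∞ to 0/0 form:
  lim(x→∞) √(x² + 2x + 1) - x = 1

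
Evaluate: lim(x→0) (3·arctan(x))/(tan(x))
This is a 0/0 indeterminate form.

Apply L'Hôpital's rule: differentiate numerator and denominator separately.
  f(x) = 3·atan(x)   ⇒   f'(x) = 3/(x^2 + 1)
  g(x) = tan(x)   ⇒   g'(x) = tan(x)^2 + 1
  lim(x→0) f'(x)/g'(x) = lim(x→0) (3/(x^2 + 1))/(tan(x)^2 + 1)
  = 3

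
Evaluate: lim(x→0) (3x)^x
This is an exponential indeterminate form.

For exponential indeterminate forms, take the natural log:
  Let L = lim(x→0) (3x)^x
  Then ln(L) = lim(x→0) [exponent × ln(base)]
  Evaluate using L'Hôpital or standard limits, then exponentiate.
  L = 1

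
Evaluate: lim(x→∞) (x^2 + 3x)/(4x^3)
This is an ∞/∞ indeterminate form.

Apply L'Hôpital's rule: differentiate numerator and denominator separately.
  f(x) = x^2 + 3·x   ⇒   f'(x) = 2·x + 3
  g(x) = 4·x^3   ⇒   g'(x) = 12·x^2
  lim(x→∞) f'(x)/g'(x) = lim(x→∞) (2·x + 3)/(12·x^2)
  = 0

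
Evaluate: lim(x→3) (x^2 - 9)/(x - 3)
This is a standard limit.

Factor or rationalize the expression:
  lim(x→3) (x^2 - 9)/(x - 3) = 6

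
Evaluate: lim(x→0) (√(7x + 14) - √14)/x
This is a standard limit.

Factor or rationalize the expression:
  lim(x→0) (√(7x + 14) - √14)/x = sqrt(14)/4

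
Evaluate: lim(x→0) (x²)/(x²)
This is a 0/0 indeterminate form.

Apply L'Hôpital's rule: differentiate numerator and denominator separately.
  f(x) = x^2   ⇒   f'(x) = 2·x
  g(x) = x^2   ⇒   g'(x) = 2·x
  lim(x→0) f'(x)/g'(x) = lim(x→0) (2·x)/(2·x)
  = 1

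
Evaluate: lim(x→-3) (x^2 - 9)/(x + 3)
This is a standard limit.

Factor or rationalize the expression:
  lim(x→-3) (x^2 - 9)/(x + 3) = -6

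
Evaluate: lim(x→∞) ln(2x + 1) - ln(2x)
This is an ∞-∞ indeterminate form.

Combine fractions or rationalize to convert ∞-∞ to 0/0 form:
  lim(x→∞) ln(2x + 1) - ln(2x) = 0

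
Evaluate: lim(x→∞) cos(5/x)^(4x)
This is an exponential indeterminate form.

For exponential indeterminate forms, take the natural log:
  Let L = lim(x→∞) cos(5/x)^(4x)
  Then ln(L) = lim(x→∞) [exponent × ln(base)]
  Evaluate using L'Hôpital or standard limits, then exponentiate.
  L = 1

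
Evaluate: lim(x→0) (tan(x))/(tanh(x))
This is a 0/0 indeterminate form.

Apply L'Hôpital's rule: differentiate numerator and denominator separately.
  f(x) = tan(x)   ⇒   f'(x) = tan(x)^2 + 1
  g(x) = tanh(x)   ⇒   g'(x) = 1 - tanh(x)^2
  lim(x→0) f'(x)/g'(x) = lim(x→0) (tan(x)^2 + 1)/(1 - tanh(x)^2)
  = 1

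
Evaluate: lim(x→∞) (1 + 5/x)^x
This is an exponential indeterminate form.

For exponential indeterminate forms, take the natural log:
  Let L = lim(x→∞) (1 + 5/x)^x
  Then ln(L) = lim(x→∞) [exponent × ln(base)]
  Evaluate using L'Hôpital or standard limits, then exponentiate.
  L = e^(5)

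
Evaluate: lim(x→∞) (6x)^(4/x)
This is an exponential indeterminate form.

For exponential indeterminate forms, take the natural log:
  Let L = lim(x→∞) (6x)^(4/x)
  Then ln(L) = lim(x→∞) [exponent × ln(base)]
  Evaluate using L'Hôpital or standard limits, then exponentiate.
  L = 1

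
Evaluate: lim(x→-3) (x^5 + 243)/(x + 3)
This is a standard limit.

Factor or rationalize the expression:
  lim(x→-3) (x^5 + 243)/(x + 3) = 405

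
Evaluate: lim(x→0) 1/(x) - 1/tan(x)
This is an ∞-∞ indeterminate form.

Combine fractions or rationalize to convert ∞-∞ to 0/0 form:
  lim(x→0) 1/(x) - 1/tan(x) = 0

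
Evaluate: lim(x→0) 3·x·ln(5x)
This is a 0·∞ indeterminate form.

Rewrite 0·∞ as a quotient (0/0 or ∞/∞ form), then apply L'Hôpital's rule:
  lim(x→0) 3·x·ln(5x) = 0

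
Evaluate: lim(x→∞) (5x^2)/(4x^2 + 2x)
This is an ∞/∞ indeterminate form.

Apply L'Hôpital's rule: differentiate numerator and denominator separately.
  f(x) = 5·x^2   ⇒   f'(x) = 10·x
  g(x) = 4·x^2 + 2·x   ⇒   g'(x) = 8·x + 2
  lim(x→∞) f'(x)/g'(x) = lim(x→∞) (10·x)/(8·x + 2)
  = 5/4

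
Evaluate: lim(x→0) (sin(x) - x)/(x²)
This is a 0/0 indeterminate form.

Apply L'Hôpital's rule: differentiate numerator and denominator separately.
  f(x) = -x + sin(x)   ⇒   f'(x) = cos(x) - 1
  g(x) = x^2   ⇒   g'(x) = 2·x
  lim(x→0) f'(x)/g'(x) = lim(x→0) (cos(x) - 1)/(2·x)
  = 0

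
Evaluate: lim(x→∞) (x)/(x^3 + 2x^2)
This is an ∞/∞ indeterminate form.

Apply L'Hôpital's rule: differentiate numerator and denominator separately.
  f(x) = x   ⇒   f'(x) = 1
  g(x) = x^3 + 2·x^2   ⇒   g'(x) = 3·x^2 + 4·x
  lim(x→∞) f'(x)/g'(x) = lim(x→∞) (1)/(3·x^2 + 4·x)
  = 0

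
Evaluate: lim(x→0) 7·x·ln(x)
This is a 0·∞ indeterminate form.

Rewrite 0·∞ as a quotient (0/0 or ∞/∞ form), then apply L'Hôpital's rule:
  lim(x→0) 7·x·ln(x) = 0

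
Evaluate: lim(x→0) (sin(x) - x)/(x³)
This is a 0/0 indeterminate form.

Apply L'Hôpital's rule: differentiate numerator and denominator separately.
  f(x) = -x + sin(x)   ⇒   f'(x) = cos(x) - 1
  g(x) = x^3   ⇒   g'(x) = 3·x^2
  lim(x→0) f'(x)/g'(x) = lim(x→0) (cos(x) - 1)/(3·x^2)
  = -1/6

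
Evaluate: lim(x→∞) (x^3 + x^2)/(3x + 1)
This is an ∞/∞ indeterminate form.

Apply L'Hôpital's rule: differentiate numerator and denominator separately.
  f(x) = x^3 + x^2   ⇒   f'(x) = 3·x^2 + 2·x
  g(x) = 3·x + 1   ⇒   g'(x) = 3
  lim(x→∞) f'(x)/g'(x) = lim(x→∞) (3·x^2 + 2·x)/(3)
  = ∞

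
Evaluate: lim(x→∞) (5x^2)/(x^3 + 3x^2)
This is an ∞/∞ indeterminate form.

Apply L'Hôpital's rule: differentiate numerator and denominator separately.
  f(x) = 5·x^2   ⇒   f'(x) = 10·x
  g(x) = x^3 + 3·x^2   ⇒   g'(x) = 3·x^2 + 6·x
  lim(x→∞) f'(x)/g'(x) = lim(x→∞) (10·x)/(3·x^2 + 6·x)
  = 0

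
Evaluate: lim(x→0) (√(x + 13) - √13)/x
This is a standard limit.

Factor or rationalize the expression:
  lim(x→0) (√(x + 13) - √13)/x = sqrt(13)/26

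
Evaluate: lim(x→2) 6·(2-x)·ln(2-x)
This is a 0·∞ indeterminate form.

Rewrite 0·∞ as a quotient (0/0 or ∞/∞ form), then apply L'Hôpital's rule:
  lim(x→2) 6·(2-x)·ln(2-x) = 0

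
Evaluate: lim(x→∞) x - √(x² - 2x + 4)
This is an ∞-∞ indeterminate form.

Combine fractions or rationalize to convert ∞-∞ to 0/0 form:
  lim(x→∞) x - √(x² - 2x + 4) = 1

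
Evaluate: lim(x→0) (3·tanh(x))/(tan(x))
This is a 0/0 indeterminate form.

Apply L'Hôpital's rule: differentiate numerator and denominator separately.
  f(x) = 3·tanh(x)   ⇒   f'(x) = 3 - 3·tanh(x)^2
  g(x) = tan(x)   ⇒   g'(x) = tan(x)^2 + 1
  lim(x→0) f'(x)/g'(x) = lim(x→0) (3 - 3·tanh(x)^2)/(tan(x)^2 + 1)
  = 3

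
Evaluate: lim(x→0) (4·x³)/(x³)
This is a 0/0 indeterminate form.

Apply L'Hôpital's rule: differentiate numerator and denominator separately.
  f(x) = 4·x^3   ⇒   f'(x) = 12·x^2
  g(x) = x^3   ⇒   g'(x) = 3·x^2
  lim(x→0) f'(x)/g'(x) = lim(x→0) (12·x^2)/(3·x^2)
  = 4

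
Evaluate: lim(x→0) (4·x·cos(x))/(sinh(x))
This is a 0/0 indeterminate form.

Apply L'Hôpital's rule: differentiate numerator and denominator separately.
  f(x) = 4·x·cos(x)   ⇒   f'(x) = -4·x·sin(x) + 4·cos(x)
  g(x) = sinh(x)   ⇒   g'(x) = cosh(x)
  lim(x→0) f'(x)/g'(x) = lim(x→0) (-4·x·sin(x) + 4·cos(x))/(cosh(x))
  = 4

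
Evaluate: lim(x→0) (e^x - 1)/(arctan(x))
This is a 0/0 indeterminate form.

Apply L'Hôpital's rule: differentiate numerator and denominator separately.
  f(x) = e^(x) - 1   ⇒   f'(x) = e^(x)
  g(x) = atan(x)   ⇒   g'(x) = 1/(x^2 + 1)
  lim(x→0) f'(x)/g'(x) = lim(x→0) (e^(x))/(1/(x^2 + 1))
  = 1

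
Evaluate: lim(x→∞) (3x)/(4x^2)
This is an ∞/∞ indeterminate form.

Apply L'Hôpital's rule: differentiate numerator and denominator separately.
  f(x) = 3·x   ⇒   f'(x) = 3
  g(x) = 4·x^2   ⇒   g'(x) = 8·x
  lim(x→∞) f'(x)/g'(x) = lim(x→∞) (3)/(8·x)
  = 0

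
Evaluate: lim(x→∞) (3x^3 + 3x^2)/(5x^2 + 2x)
This is an ∞/∞ indeterminate form.

Apply L'Hôpital's rule: differentiate numerator and denominator separately.
  f(x) = 3·x^3 + 3·x^2   ⇒   f'(x) = 9·x^2 + 6·x
  g(x) = 5·x^2 + 2·x   ⇒   g'(x) = 10·x + 2
  lim(x→∞) f'(x)/g'(x) = lim(x→∞) (9·x^2 + 6·x)/(10·x + 2)
  = ∞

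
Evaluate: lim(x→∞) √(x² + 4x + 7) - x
This is an ∞-∞ indeterminate form.

Combine fractions or rationalize to convert ∞-∞ to 0/0 form:
  lim(x→∞) √(x² + 4x + 7) - x = 2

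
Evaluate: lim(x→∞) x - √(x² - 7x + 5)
This is an ∞-∞ indeterminate form.

Combine fractions or rationalize to convert ∞-∞ to 0/0 form:
  lim(x→∞) x - √(x² - 7x + 5) = 7/2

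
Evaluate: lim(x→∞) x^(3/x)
This is an exponential indeterminate form.

For exponential indeterminate forms, take the natural log:
  Let L = lim(x→∞) x^(3/x)
  Then ln(L) = lim(x→∞) [exponent × ln(base)]
  Evaluate using L'Hôpital or standard limits, then exponentiate.
  L = 1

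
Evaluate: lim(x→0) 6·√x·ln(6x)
This is a 0·∞ indeterminate form.

Rewrite 0·∞ as a quotient (0/0 or ∞/∞ form), then apply L'Hôpital's rule:
  lim(x→0) 6·√x·ln(6x) = 0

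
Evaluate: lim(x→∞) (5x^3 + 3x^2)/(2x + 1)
This is an ∞/∞ indeterminate form.

Apply L'Hôpital's rule: differentiate numerator and denominator separately.
  f(x) = 5·x^3 + 3·x^2   ⇒   f'(x) = 15·x^2 + 6·x
  g(x) = 2·x + 1   ⇒   g'(x) = 2
  lim(x→∞) f'(x)/g'(x) = lim(x→∞) (15·x^2 + 6·x)/(2)
  = ∞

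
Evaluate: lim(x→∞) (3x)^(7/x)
This is an exponential indeterminate form.

For exponential indeterminate forms, take the natural log:
  Let L = lim(x→∞) (3x)^(7/x)
  Then ln(L) = lim(x→∞) [exponent × ln(base)]
  Evaluate using L'Hôpital or standard limits, then exponentiate.
  L = 1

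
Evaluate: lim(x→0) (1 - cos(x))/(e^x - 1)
This is a 0/0 indeterminate form.

Apply L'Hôpital's rule: differentiate numerator and denominator separately.
  f(x) = 1 - cos(x)   ⇒   f'(x) = sin(x)
  g(x) = e^(x) - 1   ⇒   g'(x) = e^(x)
  lim(x→0) f'(x)/g'(x) = lim(x→0) (sin(x))/(e^(x))
  = 0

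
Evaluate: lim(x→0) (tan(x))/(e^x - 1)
This is a 0/0 indeterminate form.

Apply L'Hôpital's rule: differentiate numerator and denominator separately.
  f(x) = tan(x)   ⇒   f'(x) = tan(x)^2 + 1
  g(x) = e^(x) - 1   ⇒   g'(x) = e^(x)
  lim(x→0) f'(x)/g'(x) = lim(x→0) (tan(x)^2 + 1)/(e^(x))
  = 1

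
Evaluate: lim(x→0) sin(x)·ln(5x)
This is a 0·∞ indeterminate form.

Rewrite 0·∞ as a quotient (0/0 or ∞/∞ form), then apply L'Hôpital's rule:
  lim(x→0) sin(x)·ln(5x) = 0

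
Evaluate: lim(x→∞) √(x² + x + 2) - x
This is an ∞-∞ indeterminate form.

Combine fractions or rationalize to convert ∞-∞ to 0/0 form:
  lim(x→∞) √(x² + x + 2) - x = 1/2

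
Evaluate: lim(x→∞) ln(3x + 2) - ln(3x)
This is an ∞-∞ indeterminate form.

Combine fractions or rationalize to convert ∞-∞ to 0/0 form:
  lim(x→∞) ln(3x + 2) - ln(3x) = 0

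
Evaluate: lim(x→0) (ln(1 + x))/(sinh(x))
This is a 0/0 indeterminate form.

Apply L'Hôpital's rule: differentiate numerator and denominator separately.
  f(x) = ln(x + 1)   ⇒   f'(x) = 1/(x + 1)
  g(x) = sinh(x)   ⇒   g'(x) = cosh(x)
  lim(x→0) f'(x)/g'(x) = lim(x→0) (1/(x + 1))/(cosh(x))
  = 1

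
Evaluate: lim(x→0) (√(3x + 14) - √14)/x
This is a standard limit.

Factor or rationalize the expression:
  lim(x→0) (√(3x + 14) - √14)/x = 3·sqrt(14)/28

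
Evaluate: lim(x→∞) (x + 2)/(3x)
This is an ∞/∞ indeterminate form.

Apply L'Hôpital's rule: differentiate numerator and denominator separately.
  f(x) = x + 2   ⇒   f'(x) = 1
  g(x) = 3·x   ⇒   g'(x) = 3
  lim(x→∞) f'(x)/g'(x) = lim(x→∞) (1)/(3)
  = 1/3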